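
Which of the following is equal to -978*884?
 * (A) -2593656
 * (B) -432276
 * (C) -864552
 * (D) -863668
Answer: C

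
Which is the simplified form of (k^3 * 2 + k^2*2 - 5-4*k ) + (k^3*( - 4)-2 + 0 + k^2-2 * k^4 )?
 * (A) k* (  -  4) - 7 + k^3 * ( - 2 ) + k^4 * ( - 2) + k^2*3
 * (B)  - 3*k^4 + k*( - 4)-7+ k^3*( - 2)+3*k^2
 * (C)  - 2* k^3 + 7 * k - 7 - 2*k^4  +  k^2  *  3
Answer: A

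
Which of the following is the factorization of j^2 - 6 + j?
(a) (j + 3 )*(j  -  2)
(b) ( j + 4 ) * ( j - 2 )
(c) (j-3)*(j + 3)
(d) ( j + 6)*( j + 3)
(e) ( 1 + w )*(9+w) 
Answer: a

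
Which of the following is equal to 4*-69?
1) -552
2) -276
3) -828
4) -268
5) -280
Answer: 2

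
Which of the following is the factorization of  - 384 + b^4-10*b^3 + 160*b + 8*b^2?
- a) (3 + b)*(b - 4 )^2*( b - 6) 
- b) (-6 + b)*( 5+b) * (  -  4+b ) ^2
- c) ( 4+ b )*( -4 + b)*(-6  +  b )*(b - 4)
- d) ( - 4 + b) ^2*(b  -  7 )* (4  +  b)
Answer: c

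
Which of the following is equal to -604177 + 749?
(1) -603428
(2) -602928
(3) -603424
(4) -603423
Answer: 1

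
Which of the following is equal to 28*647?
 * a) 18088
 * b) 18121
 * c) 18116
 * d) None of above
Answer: c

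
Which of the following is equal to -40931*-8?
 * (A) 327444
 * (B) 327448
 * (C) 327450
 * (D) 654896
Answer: B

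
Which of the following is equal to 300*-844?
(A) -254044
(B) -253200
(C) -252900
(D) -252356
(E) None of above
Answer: B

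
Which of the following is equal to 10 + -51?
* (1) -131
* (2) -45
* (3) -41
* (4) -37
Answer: 3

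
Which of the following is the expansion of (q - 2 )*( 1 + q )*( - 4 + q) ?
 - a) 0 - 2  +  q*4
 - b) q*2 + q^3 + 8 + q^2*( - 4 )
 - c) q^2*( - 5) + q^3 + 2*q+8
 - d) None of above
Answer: c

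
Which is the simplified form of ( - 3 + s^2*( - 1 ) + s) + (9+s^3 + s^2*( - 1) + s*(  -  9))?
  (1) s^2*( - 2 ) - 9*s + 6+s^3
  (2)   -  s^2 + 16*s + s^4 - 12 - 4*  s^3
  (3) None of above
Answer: 3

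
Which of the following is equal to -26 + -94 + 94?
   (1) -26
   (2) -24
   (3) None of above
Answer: 1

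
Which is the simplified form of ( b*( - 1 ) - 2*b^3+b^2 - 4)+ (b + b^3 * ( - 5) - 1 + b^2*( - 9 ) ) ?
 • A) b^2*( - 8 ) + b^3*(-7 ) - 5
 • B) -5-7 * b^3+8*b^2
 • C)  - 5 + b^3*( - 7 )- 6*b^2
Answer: A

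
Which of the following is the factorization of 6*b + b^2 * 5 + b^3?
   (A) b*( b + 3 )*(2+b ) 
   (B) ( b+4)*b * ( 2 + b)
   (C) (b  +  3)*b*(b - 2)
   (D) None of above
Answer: A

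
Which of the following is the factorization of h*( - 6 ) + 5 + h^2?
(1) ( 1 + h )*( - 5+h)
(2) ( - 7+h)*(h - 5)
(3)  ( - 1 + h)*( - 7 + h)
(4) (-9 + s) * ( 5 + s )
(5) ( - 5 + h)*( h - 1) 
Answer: 5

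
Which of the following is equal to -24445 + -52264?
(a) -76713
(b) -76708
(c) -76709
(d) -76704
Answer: c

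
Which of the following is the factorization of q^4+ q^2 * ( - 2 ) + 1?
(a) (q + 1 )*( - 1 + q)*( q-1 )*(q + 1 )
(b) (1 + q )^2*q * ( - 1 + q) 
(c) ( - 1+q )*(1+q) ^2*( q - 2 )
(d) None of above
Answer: a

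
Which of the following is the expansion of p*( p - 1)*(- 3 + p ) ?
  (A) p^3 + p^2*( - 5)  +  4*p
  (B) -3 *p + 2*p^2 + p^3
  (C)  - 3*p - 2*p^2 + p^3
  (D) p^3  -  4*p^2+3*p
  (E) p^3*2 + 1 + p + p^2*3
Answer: D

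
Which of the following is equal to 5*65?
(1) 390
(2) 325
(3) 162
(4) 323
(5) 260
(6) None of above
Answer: 2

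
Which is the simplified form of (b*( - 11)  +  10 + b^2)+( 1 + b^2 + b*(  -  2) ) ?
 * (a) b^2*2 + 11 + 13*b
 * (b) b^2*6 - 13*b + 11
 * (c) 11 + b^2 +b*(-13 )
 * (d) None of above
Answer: d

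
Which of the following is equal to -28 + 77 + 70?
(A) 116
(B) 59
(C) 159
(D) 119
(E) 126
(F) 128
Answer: D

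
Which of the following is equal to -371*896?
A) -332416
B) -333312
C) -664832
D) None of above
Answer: A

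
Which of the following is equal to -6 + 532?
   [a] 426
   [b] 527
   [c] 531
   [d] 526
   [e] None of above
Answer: d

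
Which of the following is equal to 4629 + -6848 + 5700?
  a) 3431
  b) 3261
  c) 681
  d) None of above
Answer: d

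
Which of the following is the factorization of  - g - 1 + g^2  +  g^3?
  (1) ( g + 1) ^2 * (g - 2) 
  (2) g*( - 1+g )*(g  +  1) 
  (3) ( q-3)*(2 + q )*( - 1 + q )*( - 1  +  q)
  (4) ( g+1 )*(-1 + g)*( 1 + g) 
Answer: 4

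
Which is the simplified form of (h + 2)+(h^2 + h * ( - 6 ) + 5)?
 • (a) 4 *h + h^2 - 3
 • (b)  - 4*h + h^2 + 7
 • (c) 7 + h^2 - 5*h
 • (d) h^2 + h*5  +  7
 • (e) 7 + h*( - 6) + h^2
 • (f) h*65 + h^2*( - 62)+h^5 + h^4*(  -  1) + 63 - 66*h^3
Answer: c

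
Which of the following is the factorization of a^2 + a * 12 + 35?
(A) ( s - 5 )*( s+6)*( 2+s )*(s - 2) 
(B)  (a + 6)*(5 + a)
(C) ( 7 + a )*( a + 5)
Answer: C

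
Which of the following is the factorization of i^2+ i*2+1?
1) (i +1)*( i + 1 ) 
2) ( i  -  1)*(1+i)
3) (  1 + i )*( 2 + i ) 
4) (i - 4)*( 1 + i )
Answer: 1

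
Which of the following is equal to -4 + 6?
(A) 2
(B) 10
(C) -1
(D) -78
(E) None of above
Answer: A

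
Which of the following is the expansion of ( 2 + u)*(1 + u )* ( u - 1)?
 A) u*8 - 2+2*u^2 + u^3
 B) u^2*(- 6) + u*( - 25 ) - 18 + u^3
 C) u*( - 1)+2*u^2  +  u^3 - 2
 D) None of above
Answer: C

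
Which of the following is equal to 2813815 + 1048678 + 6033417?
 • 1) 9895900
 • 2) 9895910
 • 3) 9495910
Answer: 2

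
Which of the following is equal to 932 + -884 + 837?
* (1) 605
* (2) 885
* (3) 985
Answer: 2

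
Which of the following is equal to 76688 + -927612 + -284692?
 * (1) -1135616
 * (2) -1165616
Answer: 1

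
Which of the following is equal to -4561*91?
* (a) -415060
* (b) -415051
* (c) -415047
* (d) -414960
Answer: b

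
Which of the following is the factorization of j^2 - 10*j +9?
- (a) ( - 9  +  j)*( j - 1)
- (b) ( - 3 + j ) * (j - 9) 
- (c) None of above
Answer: a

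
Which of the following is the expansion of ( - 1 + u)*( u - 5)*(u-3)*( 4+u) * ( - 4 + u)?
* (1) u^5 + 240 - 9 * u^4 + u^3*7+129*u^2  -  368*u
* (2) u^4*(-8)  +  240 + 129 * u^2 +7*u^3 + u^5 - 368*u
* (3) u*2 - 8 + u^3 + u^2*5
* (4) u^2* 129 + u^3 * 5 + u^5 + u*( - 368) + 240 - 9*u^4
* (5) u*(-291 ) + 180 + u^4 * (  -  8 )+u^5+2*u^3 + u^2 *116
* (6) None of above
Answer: 1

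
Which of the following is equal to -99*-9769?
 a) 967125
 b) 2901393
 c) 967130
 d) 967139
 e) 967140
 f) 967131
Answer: f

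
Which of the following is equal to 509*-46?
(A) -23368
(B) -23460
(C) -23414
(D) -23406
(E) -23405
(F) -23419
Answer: C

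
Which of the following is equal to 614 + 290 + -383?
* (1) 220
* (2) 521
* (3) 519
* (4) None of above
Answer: 2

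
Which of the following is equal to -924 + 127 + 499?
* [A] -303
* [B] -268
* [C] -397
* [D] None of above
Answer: D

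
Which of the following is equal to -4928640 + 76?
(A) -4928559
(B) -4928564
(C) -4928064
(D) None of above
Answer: B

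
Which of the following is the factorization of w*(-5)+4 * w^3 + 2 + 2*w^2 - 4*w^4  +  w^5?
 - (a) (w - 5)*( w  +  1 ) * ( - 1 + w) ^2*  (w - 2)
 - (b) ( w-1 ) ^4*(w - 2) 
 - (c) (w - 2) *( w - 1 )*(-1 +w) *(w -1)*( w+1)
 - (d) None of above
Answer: c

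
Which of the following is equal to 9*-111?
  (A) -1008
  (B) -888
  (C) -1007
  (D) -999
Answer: D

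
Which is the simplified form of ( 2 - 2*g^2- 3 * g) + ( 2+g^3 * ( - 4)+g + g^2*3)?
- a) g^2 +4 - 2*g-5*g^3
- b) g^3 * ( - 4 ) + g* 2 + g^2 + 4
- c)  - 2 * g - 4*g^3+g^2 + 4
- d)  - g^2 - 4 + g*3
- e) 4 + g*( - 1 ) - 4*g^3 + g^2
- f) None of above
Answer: c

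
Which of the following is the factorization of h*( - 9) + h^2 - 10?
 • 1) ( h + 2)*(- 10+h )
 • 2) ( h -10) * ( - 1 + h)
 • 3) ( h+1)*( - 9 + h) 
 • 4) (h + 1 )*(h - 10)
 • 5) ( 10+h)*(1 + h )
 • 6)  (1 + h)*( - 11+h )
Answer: 4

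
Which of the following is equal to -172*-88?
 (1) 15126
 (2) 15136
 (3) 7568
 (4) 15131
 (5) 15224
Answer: 2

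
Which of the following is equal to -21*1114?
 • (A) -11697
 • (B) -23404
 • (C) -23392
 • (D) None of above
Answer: D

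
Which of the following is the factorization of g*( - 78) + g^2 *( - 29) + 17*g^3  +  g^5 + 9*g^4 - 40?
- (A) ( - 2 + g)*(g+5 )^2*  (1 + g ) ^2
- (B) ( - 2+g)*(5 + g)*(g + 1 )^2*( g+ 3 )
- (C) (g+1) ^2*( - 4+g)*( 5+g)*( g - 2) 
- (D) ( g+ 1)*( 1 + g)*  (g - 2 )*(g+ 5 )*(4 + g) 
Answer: D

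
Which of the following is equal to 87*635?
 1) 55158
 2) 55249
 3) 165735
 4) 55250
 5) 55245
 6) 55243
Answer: 5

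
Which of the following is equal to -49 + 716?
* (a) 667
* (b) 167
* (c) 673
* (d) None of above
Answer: a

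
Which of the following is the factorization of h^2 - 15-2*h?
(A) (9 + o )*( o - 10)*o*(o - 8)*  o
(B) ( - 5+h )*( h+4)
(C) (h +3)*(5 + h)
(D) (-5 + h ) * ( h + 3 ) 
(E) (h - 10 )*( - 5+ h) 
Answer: D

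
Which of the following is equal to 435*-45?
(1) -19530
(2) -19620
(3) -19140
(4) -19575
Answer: 4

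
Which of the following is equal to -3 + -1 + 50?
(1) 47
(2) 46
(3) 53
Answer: 2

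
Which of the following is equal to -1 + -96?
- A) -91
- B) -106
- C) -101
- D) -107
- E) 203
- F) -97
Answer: F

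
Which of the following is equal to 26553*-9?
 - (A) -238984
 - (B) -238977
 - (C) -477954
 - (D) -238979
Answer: B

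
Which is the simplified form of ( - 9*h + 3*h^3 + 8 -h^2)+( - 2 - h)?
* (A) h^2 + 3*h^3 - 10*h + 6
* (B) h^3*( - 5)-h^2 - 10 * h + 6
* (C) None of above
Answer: C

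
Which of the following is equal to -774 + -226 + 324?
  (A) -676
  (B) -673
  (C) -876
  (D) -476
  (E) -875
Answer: A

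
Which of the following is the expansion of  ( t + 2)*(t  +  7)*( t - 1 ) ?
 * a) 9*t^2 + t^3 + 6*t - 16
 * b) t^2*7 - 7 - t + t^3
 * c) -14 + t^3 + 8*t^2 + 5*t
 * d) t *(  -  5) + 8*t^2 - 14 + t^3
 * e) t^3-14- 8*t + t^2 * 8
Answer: c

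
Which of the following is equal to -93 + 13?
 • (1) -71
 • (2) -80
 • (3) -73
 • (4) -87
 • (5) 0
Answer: 2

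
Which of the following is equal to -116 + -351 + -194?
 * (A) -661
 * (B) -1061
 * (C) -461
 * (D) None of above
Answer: A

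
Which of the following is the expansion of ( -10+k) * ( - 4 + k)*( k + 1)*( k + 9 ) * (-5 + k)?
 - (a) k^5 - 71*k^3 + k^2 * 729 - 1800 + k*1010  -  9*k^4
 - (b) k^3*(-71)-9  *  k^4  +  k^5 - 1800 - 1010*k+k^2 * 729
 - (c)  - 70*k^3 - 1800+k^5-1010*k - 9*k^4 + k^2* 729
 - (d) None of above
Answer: b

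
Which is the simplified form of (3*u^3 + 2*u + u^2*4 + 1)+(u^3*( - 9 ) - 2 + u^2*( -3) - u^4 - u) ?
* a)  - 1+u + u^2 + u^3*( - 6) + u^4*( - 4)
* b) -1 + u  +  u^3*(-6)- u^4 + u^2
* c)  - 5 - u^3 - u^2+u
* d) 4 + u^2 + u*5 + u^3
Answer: b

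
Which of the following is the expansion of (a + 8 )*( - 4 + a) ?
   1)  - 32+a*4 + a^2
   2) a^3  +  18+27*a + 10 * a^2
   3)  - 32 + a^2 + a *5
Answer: 1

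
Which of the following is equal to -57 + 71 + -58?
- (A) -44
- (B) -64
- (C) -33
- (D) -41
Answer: A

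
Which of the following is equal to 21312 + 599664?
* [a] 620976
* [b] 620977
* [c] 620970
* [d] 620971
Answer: a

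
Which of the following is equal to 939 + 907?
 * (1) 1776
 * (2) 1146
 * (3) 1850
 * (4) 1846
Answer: 4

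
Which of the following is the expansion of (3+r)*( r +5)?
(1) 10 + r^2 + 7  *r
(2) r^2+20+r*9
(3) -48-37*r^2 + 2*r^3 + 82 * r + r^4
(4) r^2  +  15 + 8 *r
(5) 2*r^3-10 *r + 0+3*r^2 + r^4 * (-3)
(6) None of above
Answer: 4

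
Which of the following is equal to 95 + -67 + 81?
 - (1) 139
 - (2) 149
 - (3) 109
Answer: 3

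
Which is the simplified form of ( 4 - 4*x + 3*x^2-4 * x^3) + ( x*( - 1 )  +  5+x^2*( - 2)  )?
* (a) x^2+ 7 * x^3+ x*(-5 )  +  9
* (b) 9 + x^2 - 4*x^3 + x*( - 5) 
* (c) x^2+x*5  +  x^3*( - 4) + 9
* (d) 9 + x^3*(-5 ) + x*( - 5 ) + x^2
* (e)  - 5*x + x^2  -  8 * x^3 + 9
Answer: b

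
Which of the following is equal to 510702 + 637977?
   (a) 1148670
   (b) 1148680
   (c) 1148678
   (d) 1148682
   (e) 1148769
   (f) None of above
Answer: f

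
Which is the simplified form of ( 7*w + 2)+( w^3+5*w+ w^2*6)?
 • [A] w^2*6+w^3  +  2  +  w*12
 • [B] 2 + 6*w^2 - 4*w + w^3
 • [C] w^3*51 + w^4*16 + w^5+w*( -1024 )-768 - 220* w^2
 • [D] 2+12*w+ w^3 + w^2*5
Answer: A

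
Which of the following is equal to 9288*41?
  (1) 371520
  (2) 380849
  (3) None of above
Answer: 3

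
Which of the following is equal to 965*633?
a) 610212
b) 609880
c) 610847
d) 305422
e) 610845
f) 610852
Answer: e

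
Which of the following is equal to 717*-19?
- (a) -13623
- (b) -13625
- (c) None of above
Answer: a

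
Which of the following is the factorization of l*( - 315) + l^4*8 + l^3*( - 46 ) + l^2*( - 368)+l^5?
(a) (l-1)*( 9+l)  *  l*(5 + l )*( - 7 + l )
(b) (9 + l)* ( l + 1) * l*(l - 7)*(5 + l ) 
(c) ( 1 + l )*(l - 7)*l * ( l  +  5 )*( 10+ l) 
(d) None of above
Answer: b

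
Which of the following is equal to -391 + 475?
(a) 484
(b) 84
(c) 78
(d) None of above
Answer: b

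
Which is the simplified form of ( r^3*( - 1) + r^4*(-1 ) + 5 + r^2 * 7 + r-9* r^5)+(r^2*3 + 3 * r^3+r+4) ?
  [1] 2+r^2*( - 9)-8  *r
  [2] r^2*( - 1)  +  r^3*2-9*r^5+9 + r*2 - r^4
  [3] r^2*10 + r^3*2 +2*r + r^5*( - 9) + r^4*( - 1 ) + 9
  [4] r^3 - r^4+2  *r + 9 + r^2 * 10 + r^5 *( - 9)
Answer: 3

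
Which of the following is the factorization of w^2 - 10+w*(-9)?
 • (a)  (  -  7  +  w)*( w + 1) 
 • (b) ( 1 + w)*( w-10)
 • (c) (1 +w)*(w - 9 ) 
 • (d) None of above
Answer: b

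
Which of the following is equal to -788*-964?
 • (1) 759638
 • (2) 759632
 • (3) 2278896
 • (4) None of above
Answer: 2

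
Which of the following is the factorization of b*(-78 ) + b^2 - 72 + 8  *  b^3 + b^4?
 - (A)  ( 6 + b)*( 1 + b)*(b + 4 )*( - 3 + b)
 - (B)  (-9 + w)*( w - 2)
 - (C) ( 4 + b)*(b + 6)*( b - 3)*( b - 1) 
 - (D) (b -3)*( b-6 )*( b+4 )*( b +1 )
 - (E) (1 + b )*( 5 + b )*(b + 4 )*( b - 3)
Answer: A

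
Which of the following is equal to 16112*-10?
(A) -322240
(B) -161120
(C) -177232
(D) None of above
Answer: B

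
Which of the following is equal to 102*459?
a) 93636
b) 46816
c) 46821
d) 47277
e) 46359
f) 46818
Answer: f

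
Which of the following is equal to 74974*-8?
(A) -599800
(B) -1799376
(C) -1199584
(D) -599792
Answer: D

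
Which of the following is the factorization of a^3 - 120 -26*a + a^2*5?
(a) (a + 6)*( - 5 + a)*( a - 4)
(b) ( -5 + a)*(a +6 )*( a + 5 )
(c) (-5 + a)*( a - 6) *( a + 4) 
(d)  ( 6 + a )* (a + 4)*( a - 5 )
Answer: d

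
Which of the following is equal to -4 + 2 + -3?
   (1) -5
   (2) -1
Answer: 1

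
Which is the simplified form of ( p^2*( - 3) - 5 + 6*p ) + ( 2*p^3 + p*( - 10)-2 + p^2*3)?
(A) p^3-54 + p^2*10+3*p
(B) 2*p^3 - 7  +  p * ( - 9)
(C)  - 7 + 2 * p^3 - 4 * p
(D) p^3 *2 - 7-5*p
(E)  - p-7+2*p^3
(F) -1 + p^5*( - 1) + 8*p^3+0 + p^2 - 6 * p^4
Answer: C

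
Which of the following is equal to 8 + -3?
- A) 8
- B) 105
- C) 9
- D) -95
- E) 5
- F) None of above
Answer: E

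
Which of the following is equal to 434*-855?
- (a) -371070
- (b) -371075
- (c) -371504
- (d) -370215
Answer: a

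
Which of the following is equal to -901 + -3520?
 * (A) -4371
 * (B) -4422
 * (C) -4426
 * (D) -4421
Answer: D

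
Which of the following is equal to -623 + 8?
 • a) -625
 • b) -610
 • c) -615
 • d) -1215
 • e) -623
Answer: c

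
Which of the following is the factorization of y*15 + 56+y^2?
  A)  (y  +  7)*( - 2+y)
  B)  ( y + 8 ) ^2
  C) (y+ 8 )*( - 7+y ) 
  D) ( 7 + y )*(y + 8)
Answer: D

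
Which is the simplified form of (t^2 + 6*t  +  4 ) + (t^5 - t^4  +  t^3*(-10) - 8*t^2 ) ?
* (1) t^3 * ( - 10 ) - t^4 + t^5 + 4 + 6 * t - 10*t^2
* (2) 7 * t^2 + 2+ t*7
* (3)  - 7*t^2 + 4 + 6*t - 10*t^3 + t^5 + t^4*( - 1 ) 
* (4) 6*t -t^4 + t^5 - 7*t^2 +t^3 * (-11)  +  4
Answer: 3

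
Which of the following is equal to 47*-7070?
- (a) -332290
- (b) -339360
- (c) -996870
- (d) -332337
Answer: a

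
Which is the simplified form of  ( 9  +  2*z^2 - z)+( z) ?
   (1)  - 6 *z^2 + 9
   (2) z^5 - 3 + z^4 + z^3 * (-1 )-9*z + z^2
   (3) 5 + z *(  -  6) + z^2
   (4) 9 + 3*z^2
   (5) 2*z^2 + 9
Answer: 5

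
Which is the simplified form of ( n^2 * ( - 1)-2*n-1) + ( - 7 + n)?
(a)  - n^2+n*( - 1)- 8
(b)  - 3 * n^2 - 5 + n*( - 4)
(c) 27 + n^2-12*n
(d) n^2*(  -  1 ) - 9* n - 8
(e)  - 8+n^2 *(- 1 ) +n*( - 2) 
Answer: a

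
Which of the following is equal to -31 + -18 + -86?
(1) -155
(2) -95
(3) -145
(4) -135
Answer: 4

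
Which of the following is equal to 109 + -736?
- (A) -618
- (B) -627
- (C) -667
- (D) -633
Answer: B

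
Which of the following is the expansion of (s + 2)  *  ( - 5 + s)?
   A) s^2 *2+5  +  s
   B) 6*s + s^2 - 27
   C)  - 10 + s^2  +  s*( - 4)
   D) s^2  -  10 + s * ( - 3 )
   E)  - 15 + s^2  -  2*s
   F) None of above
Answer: D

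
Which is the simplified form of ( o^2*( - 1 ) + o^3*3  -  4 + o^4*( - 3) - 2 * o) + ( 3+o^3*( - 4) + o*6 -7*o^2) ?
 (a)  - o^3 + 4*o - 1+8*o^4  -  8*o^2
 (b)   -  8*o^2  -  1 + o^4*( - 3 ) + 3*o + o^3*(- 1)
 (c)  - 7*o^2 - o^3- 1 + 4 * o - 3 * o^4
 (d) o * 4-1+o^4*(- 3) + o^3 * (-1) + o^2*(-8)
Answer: d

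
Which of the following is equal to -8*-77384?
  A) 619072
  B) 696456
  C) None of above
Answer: A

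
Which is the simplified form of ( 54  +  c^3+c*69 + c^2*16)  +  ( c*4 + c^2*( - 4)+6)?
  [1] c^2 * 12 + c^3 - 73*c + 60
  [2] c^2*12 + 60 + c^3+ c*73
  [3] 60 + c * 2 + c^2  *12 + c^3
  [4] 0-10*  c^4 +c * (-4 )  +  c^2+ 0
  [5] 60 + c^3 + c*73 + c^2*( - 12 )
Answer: 2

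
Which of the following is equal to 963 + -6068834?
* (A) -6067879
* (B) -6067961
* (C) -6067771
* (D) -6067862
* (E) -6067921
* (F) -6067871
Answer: F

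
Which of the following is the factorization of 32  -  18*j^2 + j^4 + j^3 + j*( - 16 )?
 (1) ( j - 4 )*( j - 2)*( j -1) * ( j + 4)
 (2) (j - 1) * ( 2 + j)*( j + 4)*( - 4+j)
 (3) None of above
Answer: 2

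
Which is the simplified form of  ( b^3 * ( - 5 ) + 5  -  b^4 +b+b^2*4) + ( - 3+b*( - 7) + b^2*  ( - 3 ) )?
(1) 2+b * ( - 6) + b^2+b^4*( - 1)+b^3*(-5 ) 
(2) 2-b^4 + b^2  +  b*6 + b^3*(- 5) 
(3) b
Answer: 1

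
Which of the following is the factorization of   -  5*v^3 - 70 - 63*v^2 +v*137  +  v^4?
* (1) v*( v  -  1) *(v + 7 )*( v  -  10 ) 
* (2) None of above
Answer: 2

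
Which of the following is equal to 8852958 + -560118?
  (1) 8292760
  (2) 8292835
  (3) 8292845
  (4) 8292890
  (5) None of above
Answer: 5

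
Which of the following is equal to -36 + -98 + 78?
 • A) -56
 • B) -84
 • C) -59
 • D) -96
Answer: A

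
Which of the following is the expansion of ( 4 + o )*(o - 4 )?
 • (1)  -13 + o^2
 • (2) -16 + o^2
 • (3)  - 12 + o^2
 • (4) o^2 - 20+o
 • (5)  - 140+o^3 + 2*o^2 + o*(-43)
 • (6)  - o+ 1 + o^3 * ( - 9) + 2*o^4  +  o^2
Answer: 2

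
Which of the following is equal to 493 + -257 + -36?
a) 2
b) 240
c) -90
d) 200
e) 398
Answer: d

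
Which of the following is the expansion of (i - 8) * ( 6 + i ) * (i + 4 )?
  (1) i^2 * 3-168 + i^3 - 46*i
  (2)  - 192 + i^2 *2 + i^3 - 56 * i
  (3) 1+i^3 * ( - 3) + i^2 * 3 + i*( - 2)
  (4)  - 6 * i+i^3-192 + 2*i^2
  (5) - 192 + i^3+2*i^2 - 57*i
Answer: 2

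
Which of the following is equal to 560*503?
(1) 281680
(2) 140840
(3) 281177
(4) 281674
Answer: 1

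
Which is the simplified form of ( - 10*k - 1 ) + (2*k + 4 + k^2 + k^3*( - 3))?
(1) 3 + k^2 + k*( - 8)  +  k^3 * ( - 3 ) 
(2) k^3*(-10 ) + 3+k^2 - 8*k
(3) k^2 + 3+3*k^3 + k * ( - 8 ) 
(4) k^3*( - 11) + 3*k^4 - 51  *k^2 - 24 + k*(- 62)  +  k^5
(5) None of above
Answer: 1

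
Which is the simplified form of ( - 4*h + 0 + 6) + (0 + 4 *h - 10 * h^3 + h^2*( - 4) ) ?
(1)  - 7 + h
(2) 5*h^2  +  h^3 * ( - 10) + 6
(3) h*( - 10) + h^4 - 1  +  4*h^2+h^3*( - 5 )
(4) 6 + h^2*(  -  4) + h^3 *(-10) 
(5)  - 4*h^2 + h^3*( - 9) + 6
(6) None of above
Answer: 4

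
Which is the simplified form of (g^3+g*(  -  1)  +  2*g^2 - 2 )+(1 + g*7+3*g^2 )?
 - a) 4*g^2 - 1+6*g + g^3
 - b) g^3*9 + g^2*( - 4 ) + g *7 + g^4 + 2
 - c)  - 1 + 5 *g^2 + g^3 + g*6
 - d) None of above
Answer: c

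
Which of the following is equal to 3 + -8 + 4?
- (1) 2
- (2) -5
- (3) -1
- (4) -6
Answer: 3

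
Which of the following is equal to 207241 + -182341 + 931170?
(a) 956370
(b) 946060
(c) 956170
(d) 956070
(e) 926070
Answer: d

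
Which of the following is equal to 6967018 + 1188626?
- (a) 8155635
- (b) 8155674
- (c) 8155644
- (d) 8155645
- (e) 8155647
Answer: c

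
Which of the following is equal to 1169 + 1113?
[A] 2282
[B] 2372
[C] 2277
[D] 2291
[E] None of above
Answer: A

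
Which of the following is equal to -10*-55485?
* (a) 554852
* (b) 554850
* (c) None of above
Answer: b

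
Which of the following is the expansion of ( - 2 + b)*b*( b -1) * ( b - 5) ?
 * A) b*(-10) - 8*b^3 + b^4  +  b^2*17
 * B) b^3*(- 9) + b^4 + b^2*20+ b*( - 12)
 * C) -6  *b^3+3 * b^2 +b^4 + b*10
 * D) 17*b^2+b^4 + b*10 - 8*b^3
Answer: A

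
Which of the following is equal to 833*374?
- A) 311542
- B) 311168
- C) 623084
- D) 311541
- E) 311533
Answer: A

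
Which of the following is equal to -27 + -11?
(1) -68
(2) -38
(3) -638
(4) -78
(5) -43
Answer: 2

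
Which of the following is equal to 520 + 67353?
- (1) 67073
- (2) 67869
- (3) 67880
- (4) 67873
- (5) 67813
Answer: 4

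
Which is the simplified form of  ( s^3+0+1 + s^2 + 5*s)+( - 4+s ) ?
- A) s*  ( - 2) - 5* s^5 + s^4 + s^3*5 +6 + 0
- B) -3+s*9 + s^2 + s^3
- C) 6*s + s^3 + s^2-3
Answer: C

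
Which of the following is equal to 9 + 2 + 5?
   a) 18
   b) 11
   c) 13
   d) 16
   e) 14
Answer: d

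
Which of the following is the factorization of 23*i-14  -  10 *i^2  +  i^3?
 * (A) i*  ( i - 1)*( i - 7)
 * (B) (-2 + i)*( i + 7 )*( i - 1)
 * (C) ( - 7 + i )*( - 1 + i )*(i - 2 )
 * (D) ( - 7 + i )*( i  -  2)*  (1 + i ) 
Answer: C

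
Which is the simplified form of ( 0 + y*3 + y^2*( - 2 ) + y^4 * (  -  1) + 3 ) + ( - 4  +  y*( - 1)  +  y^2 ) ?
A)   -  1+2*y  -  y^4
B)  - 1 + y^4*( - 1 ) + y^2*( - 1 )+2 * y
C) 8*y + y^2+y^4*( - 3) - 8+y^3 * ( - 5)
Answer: B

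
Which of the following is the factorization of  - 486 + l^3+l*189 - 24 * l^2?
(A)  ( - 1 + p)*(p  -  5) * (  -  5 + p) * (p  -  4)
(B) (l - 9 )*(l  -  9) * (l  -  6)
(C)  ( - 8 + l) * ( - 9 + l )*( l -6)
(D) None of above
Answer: B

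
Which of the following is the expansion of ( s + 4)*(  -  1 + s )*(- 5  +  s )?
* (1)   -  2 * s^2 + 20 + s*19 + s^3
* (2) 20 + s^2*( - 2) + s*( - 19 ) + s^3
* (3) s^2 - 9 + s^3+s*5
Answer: 2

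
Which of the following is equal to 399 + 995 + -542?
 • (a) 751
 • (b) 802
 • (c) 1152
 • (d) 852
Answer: d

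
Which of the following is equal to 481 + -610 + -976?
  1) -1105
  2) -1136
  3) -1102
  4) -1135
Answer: 1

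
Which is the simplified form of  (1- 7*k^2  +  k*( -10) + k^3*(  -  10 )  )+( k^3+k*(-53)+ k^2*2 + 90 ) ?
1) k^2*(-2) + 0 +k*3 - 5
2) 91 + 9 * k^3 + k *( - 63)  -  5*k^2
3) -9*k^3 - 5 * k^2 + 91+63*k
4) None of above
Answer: 4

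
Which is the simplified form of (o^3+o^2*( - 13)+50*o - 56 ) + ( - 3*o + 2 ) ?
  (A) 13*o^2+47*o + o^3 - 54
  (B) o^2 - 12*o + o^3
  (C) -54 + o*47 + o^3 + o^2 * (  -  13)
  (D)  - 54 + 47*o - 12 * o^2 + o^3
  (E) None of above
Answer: C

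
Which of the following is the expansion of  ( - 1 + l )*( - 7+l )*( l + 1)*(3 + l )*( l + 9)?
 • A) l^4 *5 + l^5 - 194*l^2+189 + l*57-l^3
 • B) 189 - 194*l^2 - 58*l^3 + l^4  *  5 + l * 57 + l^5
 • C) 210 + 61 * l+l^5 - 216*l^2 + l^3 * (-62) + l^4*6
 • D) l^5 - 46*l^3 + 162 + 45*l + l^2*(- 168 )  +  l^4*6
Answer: B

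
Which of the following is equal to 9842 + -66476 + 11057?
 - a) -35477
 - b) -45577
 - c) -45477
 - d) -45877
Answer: b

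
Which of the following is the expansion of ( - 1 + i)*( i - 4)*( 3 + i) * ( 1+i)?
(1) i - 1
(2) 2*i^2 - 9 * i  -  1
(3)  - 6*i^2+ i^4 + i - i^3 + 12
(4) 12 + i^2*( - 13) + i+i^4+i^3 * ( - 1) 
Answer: 4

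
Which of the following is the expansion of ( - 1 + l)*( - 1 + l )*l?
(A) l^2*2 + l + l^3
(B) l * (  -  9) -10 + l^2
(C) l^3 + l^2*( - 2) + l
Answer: C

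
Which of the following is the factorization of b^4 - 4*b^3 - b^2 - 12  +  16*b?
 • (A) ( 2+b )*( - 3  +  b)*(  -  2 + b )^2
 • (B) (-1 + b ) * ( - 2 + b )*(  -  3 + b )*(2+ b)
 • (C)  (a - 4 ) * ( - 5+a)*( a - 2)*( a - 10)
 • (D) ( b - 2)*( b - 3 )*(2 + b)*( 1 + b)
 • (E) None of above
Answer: B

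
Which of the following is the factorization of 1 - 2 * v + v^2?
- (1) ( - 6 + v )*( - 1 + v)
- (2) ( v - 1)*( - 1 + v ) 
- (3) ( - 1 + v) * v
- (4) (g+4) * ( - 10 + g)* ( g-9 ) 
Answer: 2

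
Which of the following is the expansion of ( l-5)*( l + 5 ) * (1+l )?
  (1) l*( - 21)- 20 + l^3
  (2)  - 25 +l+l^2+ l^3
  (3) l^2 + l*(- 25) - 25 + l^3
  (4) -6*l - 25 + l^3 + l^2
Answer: 3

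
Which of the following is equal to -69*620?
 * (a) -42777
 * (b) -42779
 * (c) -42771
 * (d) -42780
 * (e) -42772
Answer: d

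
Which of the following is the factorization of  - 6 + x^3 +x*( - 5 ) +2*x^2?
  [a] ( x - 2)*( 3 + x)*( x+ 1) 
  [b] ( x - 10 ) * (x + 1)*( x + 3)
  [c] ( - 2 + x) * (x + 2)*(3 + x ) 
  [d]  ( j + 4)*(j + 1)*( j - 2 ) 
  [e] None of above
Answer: a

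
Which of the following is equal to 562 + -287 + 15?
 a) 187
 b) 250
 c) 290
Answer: c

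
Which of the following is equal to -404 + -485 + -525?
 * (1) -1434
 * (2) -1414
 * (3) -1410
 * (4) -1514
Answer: 2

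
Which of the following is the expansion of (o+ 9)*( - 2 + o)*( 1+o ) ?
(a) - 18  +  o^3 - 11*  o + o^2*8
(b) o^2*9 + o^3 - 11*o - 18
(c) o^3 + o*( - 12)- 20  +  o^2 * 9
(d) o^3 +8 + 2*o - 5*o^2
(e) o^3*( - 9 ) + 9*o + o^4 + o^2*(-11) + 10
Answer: a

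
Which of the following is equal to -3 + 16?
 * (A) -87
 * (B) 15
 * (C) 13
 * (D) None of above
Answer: C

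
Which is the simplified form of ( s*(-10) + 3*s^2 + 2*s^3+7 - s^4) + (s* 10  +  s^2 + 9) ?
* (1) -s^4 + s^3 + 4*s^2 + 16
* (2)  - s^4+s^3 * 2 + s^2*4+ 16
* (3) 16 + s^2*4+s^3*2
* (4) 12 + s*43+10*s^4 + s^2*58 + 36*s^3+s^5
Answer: 2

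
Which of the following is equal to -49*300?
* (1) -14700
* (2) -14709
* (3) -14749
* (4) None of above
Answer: 1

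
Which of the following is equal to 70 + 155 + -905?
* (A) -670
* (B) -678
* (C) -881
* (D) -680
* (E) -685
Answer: D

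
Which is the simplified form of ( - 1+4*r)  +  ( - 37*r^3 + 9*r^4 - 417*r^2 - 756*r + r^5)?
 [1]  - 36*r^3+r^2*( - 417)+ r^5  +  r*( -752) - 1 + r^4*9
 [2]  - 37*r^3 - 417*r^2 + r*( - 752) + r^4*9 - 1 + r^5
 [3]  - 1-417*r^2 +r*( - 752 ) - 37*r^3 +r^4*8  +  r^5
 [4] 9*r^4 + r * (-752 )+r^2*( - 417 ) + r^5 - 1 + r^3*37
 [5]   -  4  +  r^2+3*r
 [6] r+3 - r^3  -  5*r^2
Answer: 2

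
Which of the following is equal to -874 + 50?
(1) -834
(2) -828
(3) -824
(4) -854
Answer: 3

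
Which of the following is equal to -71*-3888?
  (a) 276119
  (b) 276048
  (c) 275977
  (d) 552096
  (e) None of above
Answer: b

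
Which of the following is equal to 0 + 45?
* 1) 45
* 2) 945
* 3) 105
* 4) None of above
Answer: 1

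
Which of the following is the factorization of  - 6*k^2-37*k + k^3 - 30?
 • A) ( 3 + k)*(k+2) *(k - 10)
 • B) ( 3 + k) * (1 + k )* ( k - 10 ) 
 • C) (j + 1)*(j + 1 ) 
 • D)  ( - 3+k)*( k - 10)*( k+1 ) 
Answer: B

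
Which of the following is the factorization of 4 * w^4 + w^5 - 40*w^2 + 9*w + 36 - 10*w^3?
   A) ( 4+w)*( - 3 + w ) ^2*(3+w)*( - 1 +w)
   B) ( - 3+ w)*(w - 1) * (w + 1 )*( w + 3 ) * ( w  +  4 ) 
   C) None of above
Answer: B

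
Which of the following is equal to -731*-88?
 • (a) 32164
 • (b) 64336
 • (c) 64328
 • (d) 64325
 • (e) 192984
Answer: c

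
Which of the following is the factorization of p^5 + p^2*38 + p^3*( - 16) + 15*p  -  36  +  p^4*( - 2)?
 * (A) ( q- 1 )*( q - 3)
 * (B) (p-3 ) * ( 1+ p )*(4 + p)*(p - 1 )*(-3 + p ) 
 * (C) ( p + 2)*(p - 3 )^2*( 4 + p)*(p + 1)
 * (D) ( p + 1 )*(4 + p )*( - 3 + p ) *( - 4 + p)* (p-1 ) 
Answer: B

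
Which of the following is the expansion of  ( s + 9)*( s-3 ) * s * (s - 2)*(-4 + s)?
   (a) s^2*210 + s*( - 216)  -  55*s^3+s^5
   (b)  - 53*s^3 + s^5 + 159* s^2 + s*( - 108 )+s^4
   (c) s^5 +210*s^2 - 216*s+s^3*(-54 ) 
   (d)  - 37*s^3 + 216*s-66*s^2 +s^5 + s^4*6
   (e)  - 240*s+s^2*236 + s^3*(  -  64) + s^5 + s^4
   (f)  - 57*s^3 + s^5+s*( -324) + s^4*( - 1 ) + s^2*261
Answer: a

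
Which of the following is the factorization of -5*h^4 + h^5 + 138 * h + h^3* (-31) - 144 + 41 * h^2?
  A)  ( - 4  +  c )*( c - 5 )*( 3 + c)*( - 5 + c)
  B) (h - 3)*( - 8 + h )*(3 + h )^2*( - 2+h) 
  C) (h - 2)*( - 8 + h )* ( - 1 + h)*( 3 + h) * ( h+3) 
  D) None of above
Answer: C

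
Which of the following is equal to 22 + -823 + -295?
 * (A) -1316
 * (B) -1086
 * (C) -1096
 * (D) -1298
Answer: C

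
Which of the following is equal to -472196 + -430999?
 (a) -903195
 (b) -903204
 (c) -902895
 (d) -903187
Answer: a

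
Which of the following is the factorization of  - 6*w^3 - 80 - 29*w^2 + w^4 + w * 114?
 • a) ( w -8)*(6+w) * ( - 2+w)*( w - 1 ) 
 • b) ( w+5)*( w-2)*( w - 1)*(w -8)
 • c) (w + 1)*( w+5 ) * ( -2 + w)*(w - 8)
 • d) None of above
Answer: b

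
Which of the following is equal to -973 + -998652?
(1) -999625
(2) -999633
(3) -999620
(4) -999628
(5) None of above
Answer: 1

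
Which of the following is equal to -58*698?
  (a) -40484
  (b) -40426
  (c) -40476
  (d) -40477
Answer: a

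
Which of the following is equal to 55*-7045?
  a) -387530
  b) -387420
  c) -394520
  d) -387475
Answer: d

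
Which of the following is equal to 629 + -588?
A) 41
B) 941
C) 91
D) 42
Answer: A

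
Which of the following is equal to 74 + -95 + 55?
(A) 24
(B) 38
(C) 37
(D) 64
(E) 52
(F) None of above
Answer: F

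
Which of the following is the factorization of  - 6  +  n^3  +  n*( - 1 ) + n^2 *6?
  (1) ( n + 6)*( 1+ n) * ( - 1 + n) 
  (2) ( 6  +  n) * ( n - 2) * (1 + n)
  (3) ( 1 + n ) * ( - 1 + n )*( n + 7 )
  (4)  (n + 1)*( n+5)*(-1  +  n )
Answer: 1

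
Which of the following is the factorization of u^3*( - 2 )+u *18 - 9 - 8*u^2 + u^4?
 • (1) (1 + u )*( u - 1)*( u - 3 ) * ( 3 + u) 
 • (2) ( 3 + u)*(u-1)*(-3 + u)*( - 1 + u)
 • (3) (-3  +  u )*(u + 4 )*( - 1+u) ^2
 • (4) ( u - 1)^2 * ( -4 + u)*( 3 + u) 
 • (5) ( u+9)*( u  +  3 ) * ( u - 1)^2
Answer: 2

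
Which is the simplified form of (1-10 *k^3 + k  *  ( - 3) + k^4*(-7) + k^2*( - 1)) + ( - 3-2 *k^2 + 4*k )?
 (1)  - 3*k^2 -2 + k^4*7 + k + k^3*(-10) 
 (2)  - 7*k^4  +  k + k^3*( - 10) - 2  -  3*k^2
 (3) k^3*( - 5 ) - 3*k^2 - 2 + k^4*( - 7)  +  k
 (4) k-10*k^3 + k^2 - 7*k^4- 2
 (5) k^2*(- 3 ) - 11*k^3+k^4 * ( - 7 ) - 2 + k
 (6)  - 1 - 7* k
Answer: 2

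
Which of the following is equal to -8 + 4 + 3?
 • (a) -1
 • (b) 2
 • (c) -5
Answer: a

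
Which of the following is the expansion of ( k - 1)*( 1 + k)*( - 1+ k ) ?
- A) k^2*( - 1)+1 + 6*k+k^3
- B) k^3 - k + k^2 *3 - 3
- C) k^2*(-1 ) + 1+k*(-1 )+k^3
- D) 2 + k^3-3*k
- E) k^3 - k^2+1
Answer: C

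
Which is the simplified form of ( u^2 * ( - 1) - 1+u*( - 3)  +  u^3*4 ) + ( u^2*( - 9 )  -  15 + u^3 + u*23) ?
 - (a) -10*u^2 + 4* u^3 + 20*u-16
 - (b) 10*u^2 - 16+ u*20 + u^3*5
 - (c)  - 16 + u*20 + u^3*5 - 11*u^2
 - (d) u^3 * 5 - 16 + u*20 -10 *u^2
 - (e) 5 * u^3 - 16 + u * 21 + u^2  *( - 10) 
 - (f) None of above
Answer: d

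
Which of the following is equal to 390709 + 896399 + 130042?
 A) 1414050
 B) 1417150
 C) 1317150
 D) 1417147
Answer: B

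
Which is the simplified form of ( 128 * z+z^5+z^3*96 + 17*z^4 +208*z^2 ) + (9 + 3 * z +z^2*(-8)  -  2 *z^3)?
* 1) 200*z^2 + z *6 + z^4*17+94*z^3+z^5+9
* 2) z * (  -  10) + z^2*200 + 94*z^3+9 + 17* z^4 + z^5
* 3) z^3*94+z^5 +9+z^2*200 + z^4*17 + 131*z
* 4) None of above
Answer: 3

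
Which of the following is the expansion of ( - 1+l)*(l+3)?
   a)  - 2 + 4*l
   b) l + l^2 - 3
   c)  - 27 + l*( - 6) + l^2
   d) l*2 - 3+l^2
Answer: d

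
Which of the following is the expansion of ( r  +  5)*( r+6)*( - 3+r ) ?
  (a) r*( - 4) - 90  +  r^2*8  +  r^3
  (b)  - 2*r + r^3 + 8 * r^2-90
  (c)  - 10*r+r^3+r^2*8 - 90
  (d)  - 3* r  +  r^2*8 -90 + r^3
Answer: d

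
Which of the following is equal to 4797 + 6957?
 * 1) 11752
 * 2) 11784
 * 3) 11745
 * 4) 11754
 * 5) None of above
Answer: 4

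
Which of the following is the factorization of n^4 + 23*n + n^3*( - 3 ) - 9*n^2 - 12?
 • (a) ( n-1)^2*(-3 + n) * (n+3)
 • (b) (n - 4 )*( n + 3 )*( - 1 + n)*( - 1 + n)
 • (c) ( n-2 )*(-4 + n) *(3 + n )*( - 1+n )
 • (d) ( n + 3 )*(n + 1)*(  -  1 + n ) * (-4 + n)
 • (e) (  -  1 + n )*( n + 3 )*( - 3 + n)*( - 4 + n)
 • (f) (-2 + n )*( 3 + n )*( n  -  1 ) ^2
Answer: b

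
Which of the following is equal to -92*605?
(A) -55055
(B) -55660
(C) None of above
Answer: B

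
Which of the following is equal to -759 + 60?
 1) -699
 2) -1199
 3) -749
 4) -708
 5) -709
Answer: 1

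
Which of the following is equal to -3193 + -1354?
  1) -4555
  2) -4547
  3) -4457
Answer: 2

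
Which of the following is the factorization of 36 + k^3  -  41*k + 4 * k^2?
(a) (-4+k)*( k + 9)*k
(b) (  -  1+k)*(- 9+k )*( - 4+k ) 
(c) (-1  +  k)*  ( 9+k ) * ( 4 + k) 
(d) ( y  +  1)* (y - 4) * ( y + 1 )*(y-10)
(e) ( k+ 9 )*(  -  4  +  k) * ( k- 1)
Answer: e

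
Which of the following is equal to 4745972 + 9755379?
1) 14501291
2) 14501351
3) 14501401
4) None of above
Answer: 2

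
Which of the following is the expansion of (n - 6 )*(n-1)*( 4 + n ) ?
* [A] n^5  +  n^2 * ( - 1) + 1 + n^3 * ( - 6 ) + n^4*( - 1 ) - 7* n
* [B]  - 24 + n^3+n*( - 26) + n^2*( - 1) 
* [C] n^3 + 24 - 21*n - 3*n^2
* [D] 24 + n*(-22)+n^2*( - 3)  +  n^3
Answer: D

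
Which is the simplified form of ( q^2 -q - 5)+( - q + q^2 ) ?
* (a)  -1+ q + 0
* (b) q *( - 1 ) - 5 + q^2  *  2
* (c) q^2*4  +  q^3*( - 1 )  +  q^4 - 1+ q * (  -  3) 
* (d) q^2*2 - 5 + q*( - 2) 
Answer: d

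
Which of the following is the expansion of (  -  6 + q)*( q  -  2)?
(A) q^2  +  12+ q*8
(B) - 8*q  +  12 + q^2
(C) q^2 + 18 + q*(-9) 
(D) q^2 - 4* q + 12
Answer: B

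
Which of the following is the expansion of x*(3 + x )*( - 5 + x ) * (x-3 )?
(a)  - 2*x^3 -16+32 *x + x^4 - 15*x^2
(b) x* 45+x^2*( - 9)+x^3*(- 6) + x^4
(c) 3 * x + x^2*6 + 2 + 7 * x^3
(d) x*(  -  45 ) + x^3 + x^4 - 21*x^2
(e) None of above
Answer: e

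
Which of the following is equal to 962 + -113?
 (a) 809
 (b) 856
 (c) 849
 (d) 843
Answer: c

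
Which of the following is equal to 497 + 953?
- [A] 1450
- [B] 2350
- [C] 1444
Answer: A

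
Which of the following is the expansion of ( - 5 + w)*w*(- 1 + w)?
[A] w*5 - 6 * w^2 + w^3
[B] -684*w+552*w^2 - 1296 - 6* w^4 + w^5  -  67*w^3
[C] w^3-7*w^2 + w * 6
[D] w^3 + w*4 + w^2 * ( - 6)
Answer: A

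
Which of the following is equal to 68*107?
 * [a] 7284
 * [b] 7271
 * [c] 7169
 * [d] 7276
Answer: d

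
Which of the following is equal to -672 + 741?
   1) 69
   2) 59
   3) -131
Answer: 1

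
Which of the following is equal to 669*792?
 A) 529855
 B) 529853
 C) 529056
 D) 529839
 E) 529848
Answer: E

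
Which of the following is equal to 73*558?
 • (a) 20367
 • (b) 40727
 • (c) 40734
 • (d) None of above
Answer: c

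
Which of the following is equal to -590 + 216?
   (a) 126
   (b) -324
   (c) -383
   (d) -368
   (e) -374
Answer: e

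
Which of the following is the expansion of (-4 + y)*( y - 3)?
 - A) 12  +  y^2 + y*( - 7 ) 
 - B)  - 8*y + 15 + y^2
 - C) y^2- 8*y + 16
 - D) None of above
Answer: A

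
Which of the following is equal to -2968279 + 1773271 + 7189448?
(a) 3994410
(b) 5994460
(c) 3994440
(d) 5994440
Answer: d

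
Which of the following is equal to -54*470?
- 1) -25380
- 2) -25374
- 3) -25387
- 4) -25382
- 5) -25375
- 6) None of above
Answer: 1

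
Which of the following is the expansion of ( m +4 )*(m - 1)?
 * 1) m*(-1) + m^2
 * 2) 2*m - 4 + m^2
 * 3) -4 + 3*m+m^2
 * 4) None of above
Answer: 3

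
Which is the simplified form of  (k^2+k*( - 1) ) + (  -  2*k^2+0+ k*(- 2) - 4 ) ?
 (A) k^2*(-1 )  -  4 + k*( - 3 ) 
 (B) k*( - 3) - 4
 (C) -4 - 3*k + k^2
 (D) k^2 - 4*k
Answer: A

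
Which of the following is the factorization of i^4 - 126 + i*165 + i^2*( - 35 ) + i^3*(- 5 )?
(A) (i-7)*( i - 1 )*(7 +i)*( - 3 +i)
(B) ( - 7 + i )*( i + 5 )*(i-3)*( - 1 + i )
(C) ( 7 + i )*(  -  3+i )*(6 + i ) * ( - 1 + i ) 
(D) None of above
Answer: D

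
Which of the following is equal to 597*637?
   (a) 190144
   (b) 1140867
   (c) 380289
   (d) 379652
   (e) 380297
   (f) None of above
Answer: c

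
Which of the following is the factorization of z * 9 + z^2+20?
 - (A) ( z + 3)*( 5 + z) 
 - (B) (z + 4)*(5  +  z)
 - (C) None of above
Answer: B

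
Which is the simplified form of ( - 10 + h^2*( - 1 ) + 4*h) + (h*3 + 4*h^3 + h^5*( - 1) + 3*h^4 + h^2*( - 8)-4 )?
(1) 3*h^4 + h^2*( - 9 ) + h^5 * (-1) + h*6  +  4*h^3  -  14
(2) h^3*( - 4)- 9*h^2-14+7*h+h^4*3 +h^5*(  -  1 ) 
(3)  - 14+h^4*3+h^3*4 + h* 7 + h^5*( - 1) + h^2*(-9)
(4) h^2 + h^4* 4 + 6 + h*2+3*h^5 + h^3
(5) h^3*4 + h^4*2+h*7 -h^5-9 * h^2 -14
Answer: 3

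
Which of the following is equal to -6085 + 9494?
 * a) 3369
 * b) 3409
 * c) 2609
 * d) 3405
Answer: b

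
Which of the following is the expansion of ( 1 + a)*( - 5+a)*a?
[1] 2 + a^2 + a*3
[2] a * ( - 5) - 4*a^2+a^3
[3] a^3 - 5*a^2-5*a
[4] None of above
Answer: 2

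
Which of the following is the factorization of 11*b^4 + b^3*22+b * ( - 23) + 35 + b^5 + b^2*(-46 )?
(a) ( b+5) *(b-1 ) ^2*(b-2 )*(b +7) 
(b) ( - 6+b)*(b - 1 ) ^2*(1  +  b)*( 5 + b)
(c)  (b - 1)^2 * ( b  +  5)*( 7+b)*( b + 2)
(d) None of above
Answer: d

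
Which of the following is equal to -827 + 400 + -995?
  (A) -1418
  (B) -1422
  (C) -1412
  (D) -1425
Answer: B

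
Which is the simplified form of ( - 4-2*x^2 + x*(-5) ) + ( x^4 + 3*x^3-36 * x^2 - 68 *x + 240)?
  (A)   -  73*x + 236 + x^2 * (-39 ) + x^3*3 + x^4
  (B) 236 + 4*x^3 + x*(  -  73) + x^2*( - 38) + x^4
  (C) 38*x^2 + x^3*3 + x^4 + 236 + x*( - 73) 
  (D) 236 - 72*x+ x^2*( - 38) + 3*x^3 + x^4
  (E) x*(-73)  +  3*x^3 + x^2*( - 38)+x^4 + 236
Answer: E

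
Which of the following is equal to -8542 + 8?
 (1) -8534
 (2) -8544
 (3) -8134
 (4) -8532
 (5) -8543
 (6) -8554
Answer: 1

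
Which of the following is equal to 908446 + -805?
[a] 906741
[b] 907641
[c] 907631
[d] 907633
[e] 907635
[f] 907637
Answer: b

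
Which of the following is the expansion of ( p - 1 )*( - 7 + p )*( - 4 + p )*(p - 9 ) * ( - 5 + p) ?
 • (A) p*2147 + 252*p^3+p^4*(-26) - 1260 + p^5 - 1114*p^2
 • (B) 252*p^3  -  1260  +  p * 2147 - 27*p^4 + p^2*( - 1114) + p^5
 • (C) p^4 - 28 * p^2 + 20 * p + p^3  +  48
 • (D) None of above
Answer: A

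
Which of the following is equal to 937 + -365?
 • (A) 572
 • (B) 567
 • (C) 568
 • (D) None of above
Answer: A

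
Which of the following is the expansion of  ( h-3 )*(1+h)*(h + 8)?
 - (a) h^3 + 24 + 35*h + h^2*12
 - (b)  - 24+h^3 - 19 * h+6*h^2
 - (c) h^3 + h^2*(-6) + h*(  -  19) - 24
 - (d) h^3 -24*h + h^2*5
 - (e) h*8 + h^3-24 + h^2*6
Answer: b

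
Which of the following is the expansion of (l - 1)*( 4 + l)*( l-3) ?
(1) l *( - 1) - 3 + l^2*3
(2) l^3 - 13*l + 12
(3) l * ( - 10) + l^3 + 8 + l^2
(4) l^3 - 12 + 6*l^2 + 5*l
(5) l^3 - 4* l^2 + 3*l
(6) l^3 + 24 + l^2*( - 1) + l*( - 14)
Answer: 2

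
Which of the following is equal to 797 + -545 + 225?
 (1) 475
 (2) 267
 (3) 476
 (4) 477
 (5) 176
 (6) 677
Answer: 4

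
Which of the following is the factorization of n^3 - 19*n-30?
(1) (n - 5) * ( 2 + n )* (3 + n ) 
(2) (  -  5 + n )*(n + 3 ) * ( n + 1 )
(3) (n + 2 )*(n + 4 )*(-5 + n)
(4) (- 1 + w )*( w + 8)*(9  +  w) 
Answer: 1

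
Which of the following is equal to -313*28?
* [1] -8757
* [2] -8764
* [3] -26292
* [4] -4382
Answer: 2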